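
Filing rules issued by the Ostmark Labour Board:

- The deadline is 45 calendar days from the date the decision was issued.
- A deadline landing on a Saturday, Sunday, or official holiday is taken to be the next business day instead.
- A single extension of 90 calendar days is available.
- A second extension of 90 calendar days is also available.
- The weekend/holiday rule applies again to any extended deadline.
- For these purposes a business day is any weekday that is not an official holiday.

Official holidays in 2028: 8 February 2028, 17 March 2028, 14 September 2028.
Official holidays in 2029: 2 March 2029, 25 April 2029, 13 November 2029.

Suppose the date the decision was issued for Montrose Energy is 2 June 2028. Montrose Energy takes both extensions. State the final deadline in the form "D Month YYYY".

From 2 June 2028, 45 calendar days later is 17 July 2028.
17 July 2028 is a Monday and not a listed holiday, so it stands.
The 90-calendar-day extension moves the deadline from 17 July 2028 to 15 October 2028.
15 October 2028 is a Sunday; the next business day is 16 October 2028 (Monday).
Add the 90 calendar-day extension to 16 October 2028: 14 January 2029.
14 January 2029 is a Sunday; the next business day is 15 January 2029 (Monday).
So the filing is due 15 January 2029.

15 January 2029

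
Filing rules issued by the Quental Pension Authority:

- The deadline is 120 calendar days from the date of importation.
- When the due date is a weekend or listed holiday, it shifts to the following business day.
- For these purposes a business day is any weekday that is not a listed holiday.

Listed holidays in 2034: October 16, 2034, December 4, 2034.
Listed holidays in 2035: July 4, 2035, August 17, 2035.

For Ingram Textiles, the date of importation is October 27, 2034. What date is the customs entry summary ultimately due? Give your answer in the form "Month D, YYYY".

February 26, 2035

From October 27, 2034, 120 calendar days later is February 24, 2035.
February 24, 2035 is a Saturday, so it moves to the next business day, February 26, 2035 (Monday).
Deadline: February 26, 2035.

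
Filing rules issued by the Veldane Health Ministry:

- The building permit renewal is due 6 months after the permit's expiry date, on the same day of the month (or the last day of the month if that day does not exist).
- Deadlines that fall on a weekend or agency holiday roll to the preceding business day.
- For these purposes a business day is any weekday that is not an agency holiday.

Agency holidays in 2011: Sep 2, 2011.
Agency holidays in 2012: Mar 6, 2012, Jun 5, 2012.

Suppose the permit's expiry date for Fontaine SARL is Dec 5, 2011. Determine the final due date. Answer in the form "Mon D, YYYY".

6 months after Dec 5, 2011, on the same day of the month, is Jun 5, 2012.
Jun 5, 2012 is a listed holiday, so it moves to the preceding business day, Jun 4, 2012 (Monday).
So the filing is due Jun 4, 2012.

Jun 4, 2012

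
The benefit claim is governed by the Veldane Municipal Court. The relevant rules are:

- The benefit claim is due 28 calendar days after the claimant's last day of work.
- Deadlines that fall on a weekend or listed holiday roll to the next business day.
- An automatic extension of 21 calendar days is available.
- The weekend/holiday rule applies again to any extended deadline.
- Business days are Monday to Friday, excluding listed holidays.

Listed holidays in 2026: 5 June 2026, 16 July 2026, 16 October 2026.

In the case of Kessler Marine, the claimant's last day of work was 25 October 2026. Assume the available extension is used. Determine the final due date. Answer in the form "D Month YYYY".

14 December 2026

Adding 28 calendar days to 25 October 2026 gives 22 November 2026.
22 November 2026 falls on a Sunday. Rolling to the next business day gives 23 November 2026, a Monday.
Applying the 21-calendar-day extension: 23 November 2026 + 21 days = 14 December 2026.
14 December 2026 (Monday) is already a business day.
So the filing is due 14 December 2026.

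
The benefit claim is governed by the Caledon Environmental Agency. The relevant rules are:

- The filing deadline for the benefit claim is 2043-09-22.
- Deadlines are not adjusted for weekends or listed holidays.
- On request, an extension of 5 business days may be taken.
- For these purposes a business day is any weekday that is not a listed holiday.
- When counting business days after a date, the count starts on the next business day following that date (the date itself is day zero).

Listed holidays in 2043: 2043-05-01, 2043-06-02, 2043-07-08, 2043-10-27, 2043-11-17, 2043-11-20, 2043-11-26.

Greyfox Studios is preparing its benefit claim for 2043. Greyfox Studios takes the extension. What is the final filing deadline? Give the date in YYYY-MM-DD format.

2043-09-29

The stated deadline is 2043-09-22.
No adjustment is made for weekends or holidays, so 2043-09-22 stands.
The 5-business-day extension runs from 2043-09-22 to 2043-09-29.
No adjustment is made for weekends or holidays, so 2043-09-29 stands.
Deadline: 2043-09-29.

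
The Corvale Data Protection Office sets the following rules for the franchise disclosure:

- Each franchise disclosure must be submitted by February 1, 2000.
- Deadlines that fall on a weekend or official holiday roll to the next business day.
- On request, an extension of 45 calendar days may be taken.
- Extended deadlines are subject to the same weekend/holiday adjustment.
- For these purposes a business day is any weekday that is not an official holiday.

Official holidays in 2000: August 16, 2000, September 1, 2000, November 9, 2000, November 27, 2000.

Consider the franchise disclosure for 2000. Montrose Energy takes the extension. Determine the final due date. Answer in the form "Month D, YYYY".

March 17, 2000

The stated deadline is February 1, 2000.
February 1, 2000 falls on a Tuesday, which is a business day, so no adjustment is needed.
Add the 45 calendar-day extension to February 1, 2000: March 17, 2000.
March 17, 2000 (Friday) is already a business day.
Deadline: March 17, 2000.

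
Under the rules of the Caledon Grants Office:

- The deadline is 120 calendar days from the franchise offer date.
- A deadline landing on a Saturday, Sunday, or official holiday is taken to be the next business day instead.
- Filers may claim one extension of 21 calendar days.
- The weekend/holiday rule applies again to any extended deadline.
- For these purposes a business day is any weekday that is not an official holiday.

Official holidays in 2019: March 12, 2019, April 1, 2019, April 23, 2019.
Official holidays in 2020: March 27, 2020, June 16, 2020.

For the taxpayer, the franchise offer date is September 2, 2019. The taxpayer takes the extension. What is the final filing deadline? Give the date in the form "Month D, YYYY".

January 21, 2020

Adding 120 calendar days to September 2, 2019 gives December 31, 2019.
December 31, 2019 (Tuesday) is already a business day.
With the 21-day extension, December 31, 2019 becomes January 21, 2020.
January 21, 2020 (Tuesday) is already a business day.
The final due date is January 21, 2020.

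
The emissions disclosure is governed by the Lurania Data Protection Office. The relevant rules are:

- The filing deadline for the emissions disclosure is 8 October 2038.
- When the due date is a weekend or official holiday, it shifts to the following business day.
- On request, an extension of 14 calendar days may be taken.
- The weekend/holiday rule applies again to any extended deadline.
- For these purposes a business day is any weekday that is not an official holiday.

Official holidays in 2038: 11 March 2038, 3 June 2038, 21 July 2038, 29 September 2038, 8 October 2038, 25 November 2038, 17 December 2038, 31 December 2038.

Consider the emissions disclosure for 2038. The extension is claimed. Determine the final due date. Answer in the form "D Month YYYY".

25 October 2038

The statutory due date is 8 October 2038.
8 October 2038 is a listed holiday; the next business day is 11 October 2038 (Monday).
Applying the 14-calendar-day extension: 11 October 2038 + 14 days = 25 October 2038.
Since 25 October 2038 is a Monday and not a holiday, the date is unchanged.
The final due date is 25 October 2038.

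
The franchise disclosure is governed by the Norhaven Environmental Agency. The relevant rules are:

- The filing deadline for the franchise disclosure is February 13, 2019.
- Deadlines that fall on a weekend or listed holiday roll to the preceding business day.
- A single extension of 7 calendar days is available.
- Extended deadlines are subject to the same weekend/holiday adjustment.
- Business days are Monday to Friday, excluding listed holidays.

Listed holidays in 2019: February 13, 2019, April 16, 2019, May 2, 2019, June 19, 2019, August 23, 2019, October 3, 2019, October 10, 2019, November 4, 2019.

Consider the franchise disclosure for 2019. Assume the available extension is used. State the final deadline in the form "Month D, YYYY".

February 19, 2019

The statutory due date is February 13, 2019.
February 13, 2019 is a listed holiday, so it moves to the preceding business day, February 12, 2019 (Tuesday).
Applying the 7-calendar-day extension: February 12, 2019 + 7 days = February 19, 2019.
February 19, 2019 falls on a Tuesday, which is a business day, so no adjustment is needed.
The final due date is February 19, 2019.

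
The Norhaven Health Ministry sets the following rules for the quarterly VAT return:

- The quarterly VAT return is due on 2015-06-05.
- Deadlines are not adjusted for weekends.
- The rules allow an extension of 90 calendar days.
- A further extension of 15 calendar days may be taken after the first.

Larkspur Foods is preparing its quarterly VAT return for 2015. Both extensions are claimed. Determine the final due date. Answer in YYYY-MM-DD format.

The statutory due date is 2015-06-05.
2015-06-05 falls on a Friday. The rules make no weekend/holiday allowance, so it remains 2015-06-05.
With the 90-day extension, 2015-06-05 becomes 2015-09-03.
2015-09-03 is a Thursday; no weekend or holiday adjustment applies.
The 15-calendar-day extension moves the deadline from 2015-09-03 to 2015-09-18.
No adjustment is made for weekends or holidays, so 2015-09-18 stands.
Deadline: 2015-09-18.

2015-09-18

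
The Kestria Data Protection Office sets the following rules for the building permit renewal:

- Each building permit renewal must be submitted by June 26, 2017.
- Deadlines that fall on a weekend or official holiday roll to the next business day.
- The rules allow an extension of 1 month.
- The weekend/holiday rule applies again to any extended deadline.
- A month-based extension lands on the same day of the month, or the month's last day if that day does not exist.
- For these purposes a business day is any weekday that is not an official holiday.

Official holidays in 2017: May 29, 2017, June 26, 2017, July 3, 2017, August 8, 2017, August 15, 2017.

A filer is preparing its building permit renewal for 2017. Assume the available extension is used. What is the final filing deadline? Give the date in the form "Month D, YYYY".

July 27, 2017

Start from the fixed due date, June 26, 2017.
June 26, 2017 is a listed holiday; the next business day is June 27, 2017 (Tuesday).
Applying the 1 month extension: 1 month after June 27, 2017 is July 27, 2017.
Since July 27, 2017 is a Thursday and not a holiday, the date is unchanged.
Final deadline: July 27, 2017.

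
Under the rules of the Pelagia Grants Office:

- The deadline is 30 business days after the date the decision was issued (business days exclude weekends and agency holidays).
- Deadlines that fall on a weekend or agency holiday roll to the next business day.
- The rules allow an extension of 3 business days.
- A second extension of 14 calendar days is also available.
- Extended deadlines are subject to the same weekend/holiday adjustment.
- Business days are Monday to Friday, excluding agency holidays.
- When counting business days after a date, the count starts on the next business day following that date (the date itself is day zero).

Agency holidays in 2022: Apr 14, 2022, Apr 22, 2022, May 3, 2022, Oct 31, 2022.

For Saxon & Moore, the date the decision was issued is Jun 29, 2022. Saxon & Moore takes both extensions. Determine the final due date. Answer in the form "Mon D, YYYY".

30 business days after Jun 29, 2022, excluding weekends and holidays, is Aug 10, 2022.
Aug 10, 2022 is a Wednesday and not a listed holiday, so it stands.
The 3-business-day extension runs from Aug 10, 2022 to Aug 15, 2022.
Since Aug 15, 2022 is a Monday and not a holiday, the date is unchanged.
Applying the 14-calendar-day extension: Aug 15, 2022 + 14 days = Aug 29, 2022.
Aug 29, 2022 falls on a Monday, which is a business day, so no adjustment is needed.
So the filing is due Aug 29, 2022.

Aug 29, 2022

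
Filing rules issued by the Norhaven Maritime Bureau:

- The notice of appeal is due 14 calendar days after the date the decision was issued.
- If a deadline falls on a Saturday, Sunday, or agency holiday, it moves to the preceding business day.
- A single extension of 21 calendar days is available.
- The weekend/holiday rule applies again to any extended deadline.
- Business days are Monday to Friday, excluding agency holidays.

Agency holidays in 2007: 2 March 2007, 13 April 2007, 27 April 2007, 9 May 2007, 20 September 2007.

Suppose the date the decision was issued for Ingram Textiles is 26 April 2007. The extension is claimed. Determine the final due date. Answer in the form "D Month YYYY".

Adding 14 calendar days to 26 April 2007 gives 10 May 2007.
Since 10 May 2007 is a Thursday and not a holiday, the date is unchanged.
The 21-calendar-day extension moves the deadline from 10 May 2007 to 31 May 2007.
31 May 2007 is a Thursday and not a listed holiday, so it stands.
Deadline: 31 May 2007.

31 May 2007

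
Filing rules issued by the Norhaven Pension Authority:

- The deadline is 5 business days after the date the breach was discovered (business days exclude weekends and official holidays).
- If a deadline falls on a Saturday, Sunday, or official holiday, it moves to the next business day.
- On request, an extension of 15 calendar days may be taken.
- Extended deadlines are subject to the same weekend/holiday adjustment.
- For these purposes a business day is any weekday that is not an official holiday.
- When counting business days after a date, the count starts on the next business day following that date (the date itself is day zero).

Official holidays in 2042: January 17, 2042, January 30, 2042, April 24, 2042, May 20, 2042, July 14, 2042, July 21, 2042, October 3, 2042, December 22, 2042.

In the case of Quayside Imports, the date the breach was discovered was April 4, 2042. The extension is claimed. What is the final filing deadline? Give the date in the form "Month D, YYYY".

Starting the day after April 4, 2042 and counting 5 business days lands on April 11, 2042.
April 11, 2042 is a Friday and not a listed holiday, so it stands.
Applying the 15-calendar-day extension: April 11, 2042 + 15 days = April 26, 2042.
Because April 26, 2042 is a Saturday, the deadline becomes April 28, 2042 (Monday).
The final due date is April 28, 2042.

April 28, 2042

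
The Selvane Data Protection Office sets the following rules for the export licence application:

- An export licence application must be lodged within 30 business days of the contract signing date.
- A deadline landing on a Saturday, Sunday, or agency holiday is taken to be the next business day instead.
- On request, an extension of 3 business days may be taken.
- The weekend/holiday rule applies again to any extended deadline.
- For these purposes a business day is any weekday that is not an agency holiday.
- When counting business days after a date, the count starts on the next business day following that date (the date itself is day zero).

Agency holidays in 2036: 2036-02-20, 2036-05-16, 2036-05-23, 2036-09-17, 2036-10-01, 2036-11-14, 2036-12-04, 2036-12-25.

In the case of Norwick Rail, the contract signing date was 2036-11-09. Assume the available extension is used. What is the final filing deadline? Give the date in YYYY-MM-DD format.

30 business days after 2036-11-09, excluding weekends and holidays, is 2036-12-23.
Since 2036-12-23 is a Tuesday and not a holiday, the date is unchanged.
Counting 3 further business days from 2036-12-23 reaches 2036-12-29.
2036-12-29 (Monday) is already a business day.
Final deadline: 2036-12-29.

2036-12-29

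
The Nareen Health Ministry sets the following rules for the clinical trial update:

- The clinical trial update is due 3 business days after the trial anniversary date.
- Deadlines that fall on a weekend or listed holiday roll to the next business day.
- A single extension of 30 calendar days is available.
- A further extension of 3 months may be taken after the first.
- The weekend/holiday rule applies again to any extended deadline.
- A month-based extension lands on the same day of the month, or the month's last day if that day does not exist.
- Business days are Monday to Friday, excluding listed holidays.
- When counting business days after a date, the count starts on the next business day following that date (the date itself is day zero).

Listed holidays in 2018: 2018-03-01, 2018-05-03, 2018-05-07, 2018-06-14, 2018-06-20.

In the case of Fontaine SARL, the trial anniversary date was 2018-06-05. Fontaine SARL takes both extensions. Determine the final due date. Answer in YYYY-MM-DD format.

Starting the day after 2018-06-05 and counting 3 business days lands on 2018-06-08.
2018-06-08 falls on a Friday, which is a business day, so no adjustment is needed.
With the 30-day extension, 2018-06-08 becomes 2018-07-08.
2018-07-08 is a Sunday, so it moves to the next business day, 2018-07-09 (Monday).
Applying the 3 months extension: 3 months after 2018-07-09 is 2018-10-09.
Since 2018-10-09 is a Tuesday and not a holiday, the date is unchanged.
Final deadline: 2018-10-09.

2018-10-09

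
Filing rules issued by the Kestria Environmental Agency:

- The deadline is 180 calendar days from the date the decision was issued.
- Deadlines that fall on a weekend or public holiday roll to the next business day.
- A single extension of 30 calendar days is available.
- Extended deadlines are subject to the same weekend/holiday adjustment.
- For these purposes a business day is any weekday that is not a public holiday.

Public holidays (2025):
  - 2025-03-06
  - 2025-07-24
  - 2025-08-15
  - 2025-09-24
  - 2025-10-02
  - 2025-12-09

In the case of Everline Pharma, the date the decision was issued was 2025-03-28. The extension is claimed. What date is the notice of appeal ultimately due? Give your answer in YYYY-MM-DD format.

2025-10-27

Trigger date 2025-03-28 + 180 calendar days = 2025-09-24.
Because 2025-09-24 is a listed holiday, the deadline becomes 2025-09-25 (Thursday).
Add the 30 calendar-day extension to 2025-09-25: 2025-10-25.
2025-10-25 is a Saturday; the next business day is 2025-10-27 (Monday).
Final deadline: 2025-10-27.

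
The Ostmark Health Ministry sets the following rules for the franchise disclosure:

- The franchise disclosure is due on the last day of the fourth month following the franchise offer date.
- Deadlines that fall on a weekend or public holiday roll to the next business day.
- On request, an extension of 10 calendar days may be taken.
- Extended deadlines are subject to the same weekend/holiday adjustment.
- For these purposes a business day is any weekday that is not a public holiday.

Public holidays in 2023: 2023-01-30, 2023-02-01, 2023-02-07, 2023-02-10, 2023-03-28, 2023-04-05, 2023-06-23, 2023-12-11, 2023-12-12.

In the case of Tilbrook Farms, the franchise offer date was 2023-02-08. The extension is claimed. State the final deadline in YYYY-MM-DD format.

4 months after 2023-02-08 is June 2023; that month ends on 2023-06-30.
Since 2023-06-30 is a Friday and not a holiday, the date is unchanged.
Add the 10 calendar-day extension to 2023-06-30: 2023-07-10.
2023-07-10 is a Monday and not a listed holiday, so it stands.
Final deadline: 2023-07-10.

2023-07-10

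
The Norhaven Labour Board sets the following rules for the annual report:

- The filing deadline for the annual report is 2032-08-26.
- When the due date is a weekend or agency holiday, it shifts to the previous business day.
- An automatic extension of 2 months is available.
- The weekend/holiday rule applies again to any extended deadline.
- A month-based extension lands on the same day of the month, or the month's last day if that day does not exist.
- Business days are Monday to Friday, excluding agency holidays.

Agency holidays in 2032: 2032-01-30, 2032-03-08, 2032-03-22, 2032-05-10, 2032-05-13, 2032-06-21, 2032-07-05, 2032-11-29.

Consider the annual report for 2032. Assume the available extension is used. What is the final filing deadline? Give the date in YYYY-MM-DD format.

2032-10-26

Start from the fixed due date, 2032-08-26.
Since 2032-08-26 is a Thursday and not a holiday, the date is unchanged.
The 2 months extension carries 2032-08-26 to 2032-10-26.
2032-10-26 (Tuesday) is already a business day.
So the filing is due 2032-10-26.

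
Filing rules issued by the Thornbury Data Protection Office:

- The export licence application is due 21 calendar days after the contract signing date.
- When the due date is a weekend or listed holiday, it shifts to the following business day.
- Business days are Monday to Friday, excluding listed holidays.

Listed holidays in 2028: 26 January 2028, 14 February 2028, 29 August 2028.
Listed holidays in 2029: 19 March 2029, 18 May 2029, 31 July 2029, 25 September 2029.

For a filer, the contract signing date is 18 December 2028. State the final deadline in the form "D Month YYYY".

8 January 2029

Adding 21 calendar days to 18 December 2028 gives 8 January 2029.
Since 8 January 2029 is a Monday and not a holiday, the date is unchanged.
Final deadline: 8 January 2029.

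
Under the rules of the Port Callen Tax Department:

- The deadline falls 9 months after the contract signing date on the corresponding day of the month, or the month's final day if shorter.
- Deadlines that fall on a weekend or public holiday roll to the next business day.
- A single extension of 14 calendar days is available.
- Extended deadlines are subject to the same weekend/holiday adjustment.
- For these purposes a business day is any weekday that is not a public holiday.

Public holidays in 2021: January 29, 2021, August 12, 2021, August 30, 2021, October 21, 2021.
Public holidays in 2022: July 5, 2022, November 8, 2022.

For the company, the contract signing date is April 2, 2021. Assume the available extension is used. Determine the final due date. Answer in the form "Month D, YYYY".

9 months after April 2, 2021, on the same day of the month, is January 2, 2022.
Because January 2, 2022 is a Sunday, the deadline becomes January 3, 2022 (Monday).
Add the 14 calendar-day extension to January 3, 2022: January 17, 2022.
January 17, 2022 (Monday) is already a business day.
Deadline: January 17, 2022.

January 17, 2022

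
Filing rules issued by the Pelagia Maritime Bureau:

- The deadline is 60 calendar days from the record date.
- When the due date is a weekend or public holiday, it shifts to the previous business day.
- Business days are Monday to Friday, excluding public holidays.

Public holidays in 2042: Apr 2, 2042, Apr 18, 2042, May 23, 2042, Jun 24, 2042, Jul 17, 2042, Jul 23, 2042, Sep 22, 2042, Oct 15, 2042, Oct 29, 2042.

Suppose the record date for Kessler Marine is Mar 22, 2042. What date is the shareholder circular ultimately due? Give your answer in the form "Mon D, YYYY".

May 21, 2042

Trigger date Mar 22, 2042 + 60 calendar days = May 21, 2042.
May 21, 2042 falls on a Wednesday, which is a business day, so no adjustment is needed.
The final due date is May 21, 2042.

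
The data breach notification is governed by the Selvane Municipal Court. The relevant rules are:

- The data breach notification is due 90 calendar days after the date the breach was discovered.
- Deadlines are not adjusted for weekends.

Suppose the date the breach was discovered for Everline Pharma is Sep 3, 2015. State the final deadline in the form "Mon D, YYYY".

Dec 2, 2015

Adding 90 calendar days to Sep 3, 2015 gives Dec 2, 2015.
No adjustment is made for weekends or holidays, so Dec 2, 2015 stands.
So the filing is due Dec 2, 2015.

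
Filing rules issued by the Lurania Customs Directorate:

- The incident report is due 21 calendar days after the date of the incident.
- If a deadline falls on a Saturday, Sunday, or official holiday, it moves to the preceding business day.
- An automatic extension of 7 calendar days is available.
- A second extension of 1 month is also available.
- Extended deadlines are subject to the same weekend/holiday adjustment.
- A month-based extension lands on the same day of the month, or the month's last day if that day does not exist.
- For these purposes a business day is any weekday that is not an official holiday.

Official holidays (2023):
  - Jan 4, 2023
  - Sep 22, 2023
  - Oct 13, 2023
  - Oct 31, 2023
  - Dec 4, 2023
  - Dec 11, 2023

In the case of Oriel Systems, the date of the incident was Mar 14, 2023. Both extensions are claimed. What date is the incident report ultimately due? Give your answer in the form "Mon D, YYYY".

Adding 21 calendar days to Mar 14, 2023 gives Apr 4, 2023.
Apr 4, 2023 (Tuesday) is already a business day.
With the 7-day extension, Apr 4, 2023 becomes Apr 11, 2023.
Since Apr 11, 2023 is a Tuesday and not a holiday, the date is unchanged.
Applying the 1 month extension: 1 month after Apr 11, 2023 is May 11, 2023.
Since May 11, 2023 is a Thursday and not a holiday, the date is unchanged.
Deadline: May 11, 2023.

May 11, 2023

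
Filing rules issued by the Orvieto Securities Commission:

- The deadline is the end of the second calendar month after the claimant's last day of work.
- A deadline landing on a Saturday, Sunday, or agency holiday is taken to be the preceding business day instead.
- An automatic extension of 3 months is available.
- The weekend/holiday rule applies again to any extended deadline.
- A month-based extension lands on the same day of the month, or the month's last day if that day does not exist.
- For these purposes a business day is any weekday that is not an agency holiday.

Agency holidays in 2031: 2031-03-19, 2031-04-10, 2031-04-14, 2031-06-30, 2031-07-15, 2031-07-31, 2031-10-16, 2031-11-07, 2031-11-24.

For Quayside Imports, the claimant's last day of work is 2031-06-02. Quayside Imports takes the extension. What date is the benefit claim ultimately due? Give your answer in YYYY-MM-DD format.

2031-11-28

The second month after 2031-06-02 is August 2031, whose last day is 2031-08-31.
Because 2031-08-31 is a Sunday, the deadline becomes 2031-08-29 (Friday).
The 3 months extension carries 2031-08-29 to 2031-11-29.
Because 2031-11-29 is a Saturday, the deadline becomes 2031-11-28 (Friday).
Deadline: 2031-11-28.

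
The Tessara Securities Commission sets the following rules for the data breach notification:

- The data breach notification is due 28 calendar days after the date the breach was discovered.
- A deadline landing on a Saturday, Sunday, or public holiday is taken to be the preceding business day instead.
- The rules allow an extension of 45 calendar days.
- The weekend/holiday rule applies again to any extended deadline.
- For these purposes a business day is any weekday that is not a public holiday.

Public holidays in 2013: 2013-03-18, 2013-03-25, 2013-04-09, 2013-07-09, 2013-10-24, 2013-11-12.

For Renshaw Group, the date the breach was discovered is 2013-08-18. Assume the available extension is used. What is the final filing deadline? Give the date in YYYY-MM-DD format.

Trigger date 2013-08-18 + 28 calendar days = 2013-09-15.
Because 2013-09-15 is a Sunday, the deadline becomes 2013-09-13 (Friday).
Add the 45 calendar-day extension to 2013-09-13: 2013-10-28.
2013-10-28 (Monday) is already a business day.
Final deadline: 2013-10-28.

2013-10-28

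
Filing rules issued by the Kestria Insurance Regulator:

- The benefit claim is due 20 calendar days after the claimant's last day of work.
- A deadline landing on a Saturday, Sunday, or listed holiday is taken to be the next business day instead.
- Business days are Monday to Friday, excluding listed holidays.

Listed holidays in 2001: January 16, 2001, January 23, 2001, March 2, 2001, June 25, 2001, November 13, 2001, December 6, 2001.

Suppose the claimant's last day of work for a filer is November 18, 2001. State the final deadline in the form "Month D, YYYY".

December 10, 2001

Trigger date November 18, 2001 + 20 calendar days = December 8, 2001.
Because December 8, 2001 is a Saturday, the deadline becomes December 10, 2001 (Monday).
The final due date is December 10, 2001.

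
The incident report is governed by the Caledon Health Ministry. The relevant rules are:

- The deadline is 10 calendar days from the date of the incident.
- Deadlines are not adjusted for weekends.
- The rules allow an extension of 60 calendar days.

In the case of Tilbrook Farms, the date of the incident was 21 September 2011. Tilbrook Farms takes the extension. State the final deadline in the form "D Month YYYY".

From 21 September 2011, 10 calendar days later is 1 October 2011.
No adjustment is made for weekends or holidays, so 1 October 2011 stands.
With the 60-day extension, 1 October 2011 becomes 30 November 2011.
30 November 2011 falls on a Wednesday. The rules make no weekend/holiday allowance, so it remains 30 November 2011.
So the filing is due 30 November 2011.

30 November 2011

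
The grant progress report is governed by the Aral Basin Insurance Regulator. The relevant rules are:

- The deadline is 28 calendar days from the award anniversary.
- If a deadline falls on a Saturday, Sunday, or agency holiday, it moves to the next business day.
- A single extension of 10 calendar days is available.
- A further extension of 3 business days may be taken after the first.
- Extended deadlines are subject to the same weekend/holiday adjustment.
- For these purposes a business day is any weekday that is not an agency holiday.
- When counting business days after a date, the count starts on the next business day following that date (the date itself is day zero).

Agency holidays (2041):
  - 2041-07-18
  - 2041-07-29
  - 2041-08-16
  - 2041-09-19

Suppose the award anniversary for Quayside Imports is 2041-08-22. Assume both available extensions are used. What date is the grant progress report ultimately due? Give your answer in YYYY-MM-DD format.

2041-10-03

From 2041-08-22, 28 calendar days later is 2041-09-19.
2041-09-19 falls on a listed holiday. Rolling to the next business day gives 2041-09-20, a Friday.
With the 10-day extension, 2041-09-20 becomes 2041-09-30.
2041-09-30 falls on a Monday, which is a business day, so no adjustment is needed.
Applying the 3-business-day extension: 3 business days after 2041-09-30 is 2041-10-03.
Since 2041-10-03 is a Thursday and not a holiday, the date is unchanged.
Final deadline: 2041-10-03.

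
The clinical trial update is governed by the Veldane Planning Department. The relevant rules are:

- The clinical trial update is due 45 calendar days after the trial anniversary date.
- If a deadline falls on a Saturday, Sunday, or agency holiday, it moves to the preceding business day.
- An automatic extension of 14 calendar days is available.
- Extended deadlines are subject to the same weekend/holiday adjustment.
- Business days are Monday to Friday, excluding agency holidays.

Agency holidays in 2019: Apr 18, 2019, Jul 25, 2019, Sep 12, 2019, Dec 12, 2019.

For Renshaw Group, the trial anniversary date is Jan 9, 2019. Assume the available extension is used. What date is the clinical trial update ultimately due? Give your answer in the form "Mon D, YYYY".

Mar 8, 2019

From Jan 9, 2019, 45 calendar days later is Feb 23, 2019.
Because Feb 23, 2019 is a Saturday, the deadline becomes Feb 22, 2019 (Friday).
With the 14-day extension, Feb 22, 2019 becomes Mar 8, 2019.
Mar 8, 2019 is a Friday and not a listed holiday, so it stands.
The final due date is Mar 8, 2019.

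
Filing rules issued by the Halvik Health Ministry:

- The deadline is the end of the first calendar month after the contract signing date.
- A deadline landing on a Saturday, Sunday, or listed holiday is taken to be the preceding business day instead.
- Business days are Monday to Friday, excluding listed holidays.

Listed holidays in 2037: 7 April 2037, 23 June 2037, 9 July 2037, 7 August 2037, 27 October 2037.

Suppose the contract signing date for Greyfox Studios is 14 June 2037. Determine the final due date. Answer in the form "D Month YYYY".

31 July 2037

1 month after 14 June 2037 falls in July 2037; the last day of that month is 31 July 2037.
Since 31 July 2037 is a Friday and not a holiday, the date is unchanged.
Final deadline: 31 July 2037.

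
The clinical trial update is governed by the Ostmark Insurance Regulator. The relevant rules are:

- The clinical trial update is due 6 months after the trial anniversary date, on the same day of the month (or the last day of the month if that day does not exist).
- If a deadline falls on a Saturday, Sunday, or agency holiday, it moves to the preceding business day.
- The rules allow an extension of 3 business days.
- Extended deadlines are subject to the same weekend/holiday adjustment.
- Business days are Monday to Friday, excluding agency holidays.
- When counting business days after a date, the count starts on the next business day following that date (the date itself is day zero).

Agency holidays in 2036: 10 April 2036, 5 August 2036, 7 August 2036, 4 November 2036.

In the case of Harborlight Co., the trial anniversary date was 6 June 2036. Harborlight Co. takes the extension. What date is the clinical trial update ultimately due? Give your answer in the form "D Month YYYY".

10 December 2036

6 months after 6 June 2036, on the same day of the month, is 6 December 2036.
6 December 2036 is a Saturday; the preceding business day is 5 December 2036 (Friday).
The 3-business-day extension runs from 5 December 2036 to 10 December 2036.
10 December 2036 (Wednesday) is already a business day.
Deadline: 10 December 2036.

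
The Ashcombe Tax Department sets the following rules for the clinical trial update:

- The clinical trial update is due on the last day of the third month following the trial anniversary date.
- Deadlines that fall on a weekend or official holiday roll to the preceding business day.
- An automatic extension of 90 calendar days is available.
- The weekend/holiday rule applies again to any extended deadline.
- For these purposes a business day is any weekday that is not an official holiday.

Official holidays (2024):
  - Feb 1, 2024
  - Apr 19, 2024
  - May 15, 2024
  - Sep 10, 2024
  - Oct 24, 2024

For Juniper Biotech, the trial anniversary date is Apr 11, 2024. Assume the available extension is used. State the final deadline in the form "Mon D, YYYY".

Oct 29, 2024

The third month after Apr 11, 2024 is July 2024, whose last day is Jul 31, 2024.
Jul 31, 2024 is a Wednesday and not a listed holiday, so it stands.
With the 90-day extension, Jul 31, 2024 becomes Oct 29, 2024.
Since Oct 29, 2024 is a Tuesday and not a holiday, the date is unchanged.
Deadline: Oct 29, 2024.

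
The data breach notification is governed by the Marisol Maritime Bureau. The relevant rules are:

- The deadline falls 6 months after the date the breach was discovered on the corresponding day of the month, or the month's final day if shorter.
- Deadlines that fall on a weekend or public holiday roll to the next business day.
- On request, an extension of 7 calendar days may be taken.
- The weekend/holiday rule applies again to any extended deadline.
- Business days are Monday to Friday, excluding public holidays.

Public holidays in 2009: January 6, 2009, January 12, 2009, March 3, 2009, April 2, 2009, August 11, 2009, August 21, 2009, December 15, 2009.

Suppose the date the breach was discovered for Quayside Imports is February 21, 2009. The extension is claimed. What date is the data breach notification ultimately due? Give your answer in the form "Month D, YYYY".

6 months after February 21, 2009, on the same day of the month, is August 21, 2009.
August 21, 2009 is a listed holiday; the next business day is August 24, 2009 (Monday).
Add the 7 calendar-day extension to August 24, 2009: August 31, 2009.
August 31, 2009 (Monday) is already a business day.
Deadline: August 31, 2009.

August 31, 2009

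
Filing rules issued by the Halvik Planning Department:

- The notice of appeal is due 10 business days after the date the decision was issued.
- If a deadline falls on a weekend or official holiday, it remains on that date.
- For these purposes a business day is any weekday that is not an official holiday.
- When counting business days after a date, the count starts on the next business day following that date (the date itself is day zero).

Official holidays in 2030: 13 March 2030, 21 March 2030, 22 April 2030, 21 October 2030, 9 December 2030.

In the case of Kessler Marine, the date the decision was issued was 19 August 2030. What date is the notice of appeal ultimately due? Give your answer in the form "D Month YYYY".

10 business days after 19 August 2030, excluding weekends and holidays, is 2 September 2030.
No adjustment is made for weekends or holidays, so 2 September 2030 stands.
So the filing is due 2 September 2030.

2 September 2030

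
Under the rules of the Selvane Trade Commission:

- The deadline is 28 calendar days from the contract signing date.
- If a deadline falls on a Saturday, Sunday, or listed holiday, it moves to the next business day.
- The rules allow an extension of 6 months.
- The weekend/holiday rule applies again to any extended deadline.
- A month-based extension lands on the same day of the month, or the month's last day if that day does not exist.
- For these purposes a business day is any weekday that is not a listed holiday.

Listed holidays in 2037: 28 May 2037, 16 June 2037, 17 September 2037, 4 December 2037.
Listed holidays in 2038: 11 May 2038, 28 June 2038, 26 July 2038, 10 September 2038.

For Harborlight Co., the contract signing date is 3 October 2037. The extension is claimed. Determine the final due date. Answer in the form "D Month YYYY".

28 calendar days after 3 October 2037 is 31 October 2037.
31 October 2037 falls on a Saturday. Rolling to the next business day gives 2 November 2037, a Monday.
Applying the 6 months extension: 6 months after 2 November 2037 is 2 May 2038.
2 May 2038 is a Sunday; the next business day is 3 May 2038 (Monday).
Final deadline: 3 May 2038.

3 May 2038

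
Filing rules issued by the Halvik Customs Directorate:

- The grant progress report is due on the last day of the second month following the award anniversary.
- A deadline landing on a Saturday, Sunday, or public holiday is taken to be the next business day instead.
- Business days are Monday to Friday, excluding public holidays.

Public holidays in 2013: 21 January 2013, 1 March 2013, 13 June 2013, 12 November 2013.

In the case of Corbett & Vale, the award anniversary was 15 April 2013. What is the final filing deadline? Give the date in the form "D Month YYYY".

1 July 2013

2 months after 15 April 2013 is June 2013; that month ends on 30 June 2013.
30 June 2013 is a Sunday, so it moves to the next business day, 1 July 2013 (Monday).
Final deadline: 1 July 2013.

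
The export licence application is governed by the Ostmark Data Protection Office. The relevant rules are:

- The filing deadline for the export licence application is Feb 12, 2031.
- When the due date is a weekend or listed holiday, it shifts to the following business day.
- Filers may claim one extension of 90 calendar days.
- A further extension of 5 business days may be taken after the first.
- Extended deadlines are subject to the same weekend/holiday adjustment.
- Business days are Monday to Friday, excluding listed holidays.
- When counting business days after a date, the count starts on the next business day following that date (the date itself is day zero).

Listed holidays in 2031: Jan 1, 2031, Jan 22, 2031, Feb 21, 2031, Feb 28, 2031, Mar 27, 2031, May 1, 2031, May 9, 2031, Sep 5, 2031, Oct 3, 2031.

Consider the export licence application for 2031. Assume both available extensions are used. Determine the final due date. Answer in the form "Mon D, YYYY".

May 20, 2031

Start from the fixed due date, Feb 12, 2031.
Feb 12, 2031 (Wednesday) is already a business day.
With the 90-day extension, Feb 12, 2031 becomes May 13, 2031.
May 13, 2031 is a Tuesday and not a listed holiday, so it stands.
The 5-business-day extension runs from May 13, 2031 to May 20, 2031.
Since May 20, 2031 is a Tuesday and not a holiday, the date is unchanged.
Final deadline: May 20, 2031.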